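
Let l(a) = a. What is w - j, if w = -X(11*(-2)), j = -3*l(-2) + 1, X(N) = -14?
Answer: 7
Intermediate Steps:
j = 7 (j = -3*(-2) + 1 = 6 + 1 = 7)
w = 14 (w = -1*(-14) = 14)
w - j = 14 - 1*7 = 14 - 7 = 7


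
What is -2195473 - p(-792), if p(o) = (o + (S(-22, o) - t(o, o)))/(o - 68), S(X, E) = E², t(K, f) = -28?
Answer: -94374014/43 ≈ -2.1947e+6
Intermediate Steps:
p(o) = (28 + o + o²)/(-68 + o) (p(o) = (o + (o² - 1*(-28)))/(o - 68) = (o + (o² + 28))/(-68 + o) = (o + (28 + o²))/(-68 + o) = (28 + o + o²)/(-68 + o))
-2195473 - p(-792) = -2195473 - (28 - 792 + (-792)²)/(-68 - 792) = -2195473 - (28 - 792 + 627264)/(-860) = -2195473 - (-1)*626500/860 = -2195473 - 1*(-31325/43) = -2195473 + 31325/43 = -94374014/43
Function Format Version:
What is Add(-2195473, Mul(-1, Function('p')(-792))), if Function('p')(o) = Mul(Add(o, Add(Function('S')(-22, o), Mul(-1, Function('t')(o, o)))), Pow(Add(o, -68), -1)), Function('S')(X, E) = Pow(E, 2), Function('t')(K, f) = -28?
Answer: Rational(-94374014, 43) ≈ -2.1947e+6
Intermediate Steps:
Function('p')(o) = Mul(Pow(Add(-68, o), -1), Add(28, o, Pow(o, 2))) (Function('p')(o) = Mul(Add(o, Add(Pow(o, 2), Mul(-1, -28))), Pow(Add(o, -68), -1)) = Mul(Add(o, Add(Pow(o, 2), 28)), Pow(Add(-68, o), -1)) = Mul(Add(o, Add(28, Pow(o, 2))), Pow(Add(-68, o), -1)) = Mul(Add(28, o, Pow(o, 2)), Pow(Add(-68, o), -1)) = Mul(Pow(Add(-68, o), -1), Add(28, o, Pow(o, 2))))
Add(-2195473, Mul(-1, Function('p')(-792))) = Add(-2195473, Mul(-1, Mul(Pow(Add(-68, -792), -1), Add(28, -792, Pow(-792, 2))))) = Add(-2195473, Mul(-1, Mul(Pow(-860, -1), Add(28, -792, 627264)))) = Add(-2195473, Mul(-1, Mul(Rational(-1, 860), 626500))) = Add(-2195473, Mul(-1, Rational(-31325, 43))) = Add(-2195473, Rational(31325, 43)) = Rational(-94374014, 43)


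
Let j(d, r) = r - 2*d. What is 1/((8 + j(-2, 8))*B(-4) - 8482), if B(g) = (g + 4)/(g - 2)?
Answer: -1/8482 ≈ -0.00011790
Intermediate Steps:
B(g) = (4 + g)/(-2 + g)
1/((8 + j(-2, 8))*B(-4) - 8482) = 1/((8 + (8 - 2*(-2)))*((4 - 4)/(-2 - 4)) - 8482) = 1/((8 + (8 + 4))*(0/(-6)) - 8482) = 1/((8 + 12)*(-⅙*0) - 8482) = 1/(20*0 - 8482) = 1/(0 - 8482) = 1/(-8482) = -1/8482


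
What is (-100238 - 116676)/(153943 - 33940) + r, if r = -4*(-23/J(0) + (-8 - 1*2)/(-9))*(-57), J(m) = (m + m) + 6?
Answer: -24899592/40001 ≈ -622.47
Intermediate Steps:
J(m) = 6 + 2*m (J(m) = 2*m + 6 = 6 + 2*m)
r = -1862/3 (r = -4*(-23/(6 + 2*0) + (-8 - 1*2)/(-9))*(-57) = -4*(-23/(6 + 0) + (-8 - 2)*(-⅑))*(-57) = -4*(-23/6 - 10*(-⅑))*(-57) = -4*(-23*⅙ + 10/9)*(-57) = -4*(-23/6 + 10/9)*(-57) = -4*(-49/18)*(-57) = (98/9)*(-57) = -1862/3 ≈ -620.67)
(-100238 - 116676)/(153943 - 33940) + r = (-100238 - 116676)/(153943 - 33940) - 1862/3 = -216914/120003 - 1862/3 = -24899592/40001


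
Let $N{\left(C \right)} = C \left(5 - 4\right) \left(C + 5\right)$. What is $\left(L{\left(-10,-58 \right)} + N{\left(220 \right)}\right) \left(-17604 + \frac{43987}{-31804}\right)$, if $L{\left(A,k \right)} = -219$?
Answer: $- \frac{27593496517443}{31804} \approx -8.6761 \cdot 10^{8}$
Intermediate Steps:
$N{\left(C \right)} = C \left(5 + C\right)$ ($N{\left(C \right)} = C 1 \left(5 + C\right) = C \left(5 + C\right)$)
$\left(L{\left(-10,-58 \right)} + N{\left(220 \right)}\right) \left(-17604 + \frac{43987}{-31804}\right) = \left(-219 + 220 \left(5 + 220\right)\right) \left(-17604 + \frac{43987}{-31804}\right) = \left(-219 + 220 \cdot 225\right) \left(-17604 + 43987 \left(- \frac{1}{31804}\right)\right) = \left(-219 + 49500\right) \left(-17604 - \frac{43987}{31804}\right) = 49281 \left(- \frac{559921603}{31804}\right) = - \frac{27593496517443}{31804}$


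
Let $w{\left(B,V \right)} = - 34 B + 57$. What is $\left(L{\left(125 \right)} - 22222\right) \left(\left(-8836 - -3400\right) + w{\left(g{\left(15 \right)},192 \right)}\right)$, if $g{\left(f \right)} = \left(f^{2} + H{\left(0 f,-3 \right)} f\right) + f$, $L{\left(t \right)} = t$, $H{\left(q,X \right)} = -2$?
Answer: $276632343$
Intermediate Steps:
$g{\left(f \right)} = f^{2} - f$ ($g{\left(f \right)} = \left(f^{2} - 2 f\right) + f = f^{2} - f$)
$w{\left(B,V \right)} = 57 - 34 B$
$\left(L{\left(125 \right)} - 22222\right) \left(\left(-8836 - -3400\right) + w{\left(g{\left(15 \right)},192 \right)}\right) = \left(125 - 22222\right) \left(\left(-8836 - -3400\right) + \left(57 - 34 \cdot 15 \left(-1 + 15\right)\right)\right) = - 22097 \left(\left(-8836 + 3400\right) + \left(57 - 34 \cdot 15 \cdot 14\right)\right) = - 22097 \left(-5436 + \left(57 - 7140\right)\right) = - 22097 \left(-5436 - 7083\right) = \left(-22097\right) \left(-12519\right) = 276632343$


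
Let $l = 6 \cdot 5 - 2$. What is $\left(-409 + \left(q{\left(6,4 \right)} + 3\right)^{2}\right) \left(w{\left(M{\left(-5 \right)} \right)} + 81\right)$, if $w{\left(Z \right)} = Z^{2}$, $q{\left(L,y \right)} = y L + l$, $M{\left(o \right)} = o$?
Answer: $277296$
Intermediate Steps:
$l = 28$ ($l = 30 - 2 = 28$)
$q{\left(L,y \right)} = 28 + L y$ ($q{\left(L,y \right)} = y L + 28 = L y + 28 = 28 + L y$)
$\left(-409 + \left(q{\left(6,4 \right)} + 3\right)^{2}\right) \left(w{\left(M{\left(-5 \right)} \right)} + 81\right) = \left(-409 + \left(\left(28 + 6 \cdot 4\right) + 3\right)^{2}\right) \left(\left(-5\right)^{2} + 81\right) = \left(-409 + \left(\left(28 + 24\right) + 3\right)^{2}\right) \left(25 + 81\right) = \left(-409 + \left(52 + 3\right)^{2}\right) 106 = \left(-409 + 55^{2}\right) 106 = \left(-409 + 3025\right) 106 = 2616 \cdot 106 = 277296$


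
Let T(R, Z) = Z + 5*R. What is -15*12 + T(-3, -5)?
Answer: -200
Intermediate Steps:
-15*12 + T(-3, -5) = -15*12 + (-5 + 5*(-3)) = -180 + (-5 - 15) = -180 - 20 = -200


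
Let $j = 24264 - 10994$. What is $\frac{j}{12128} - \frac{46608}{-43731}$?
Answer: $\frac{190928699}{88394928} \approx 2.16$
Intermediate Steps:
$j = 13270$ ($j = 24264 - 10994 = 13270$)
$\frac{j}{12128} - \frac{46608}{-43731} = \frac{13270}{12128} - \frac{46608}{-43731} = 13270 \cdot \frac{1}{12128} - - \frac{15536}{14577} = \frac{6635}{6064} + \frac{15536}{14577} = \frac{190928699}{88394928}$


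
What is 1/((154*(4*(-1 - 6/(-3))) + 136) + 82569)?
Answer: 1/83321 ≈ 1.2002e-5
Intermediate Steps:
1/((154*(4*(-1 - 6/(-3))) + 136) + 82569) = 1/((154*(4*(-1 - 6*(-1/3))) + 136) + 82569) = 1/((154*(4*(-1 + 2)) + 136) + 82569) = 1/((154*(4*1) + 136) + 82569) = 1/((154*4 + 136) + 82569) = 1/((616 + 136) + 82569) = 1/(752 + 82569) = 1/83321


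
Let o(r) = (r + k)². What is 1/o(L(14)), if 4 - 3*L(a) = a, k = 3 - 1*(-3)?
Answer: 9/64 ≈ 0.14063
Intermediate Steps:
k = 6 (k = 3 + 3 = 6)
L(a) = 4/3 - a/3
o(r) = (6 + r)² (o(r) = (r + 6)² = (6 + r)²)
1/o(L(14)) = 1/((6 + (4/3 - ⅓*14))²) = 1/((6 + (4/3 - 14/3))²) = 1/((6 - 10/3)²) = 1/((8/3)²) = 1/(64/9) = 9/64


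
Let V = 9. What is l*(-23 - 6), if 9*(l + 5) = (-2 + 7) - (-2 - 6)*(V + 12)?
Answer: -3712/9 ≈ -412.44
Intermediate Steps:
l = 128/9 (l = -5 + ((-2 + 7) - (-2 - 6)*(9 + 12))/9 = -5 + (5 - (-8)*21)/9 = -5 + (5 - 1*(-168))/9 = -5 + (5 + 168)/9 = -5 + (1/9)*173 = -5 + 173/9 = 128/9 ≈ 14.222)
l*(-23 - 6) = 128*(-23 - 6)/9 = (128/9)*(-29) = -3712/9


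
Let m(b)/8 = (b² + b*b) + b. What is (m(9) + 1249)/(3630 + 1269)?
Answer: 2617/4899 ≈ 0.53419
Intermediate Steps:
m(b) = 8*b + 16*b² (m(b) = 8*((b² + b*b) + b) = 8*((b² + b²) + b) = 8*(2*b² + b) = 8*(b + 2*b²) = 8*b + 16*b²)
(m(9) + 1249)/(3630 + 1269) = (8*9*(1 + 2*9) + 1249)/(3630 + 1269) = (8*9*(1 + 18) + 1249)/4899 = (8*9*19 + 1249)*(1/4899) = (1368 + 1249)*(1/4899) = 2617*(1/4899) = 2617/4899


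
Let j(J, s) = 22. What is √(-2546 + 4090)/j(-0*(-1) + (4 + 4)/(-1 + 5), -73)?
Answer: √386/11 ≈ 1.7861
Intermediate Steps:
√(-2546 + 4090)/j(-0*(-1) + (4 + 4)/(-1 + 5), -73) = √(-2546 + 4090)/22 = √1544*(1/22) = (2*√386)*(1/22) = √386/11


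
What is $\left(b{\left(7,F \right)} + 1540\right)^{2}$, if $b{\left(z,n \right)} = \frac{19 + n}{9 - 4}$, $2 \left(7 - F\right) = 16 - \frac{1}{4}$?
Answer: $\frac{152497801}{64} \approx 2.3828 \cdot 10^{6}$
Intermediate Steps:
$F = - \frac{7}{8}$ ($F = 7 - \frac{16 - \frac{1}{4}}{2} = 7 - \frac{63}{8} = - \frac{7}{8} \approx -0.875$)
$b{\left(z,n \right)} = \frac{19}{5} + \frac{n}{5}$ ($b{\left(z,n \right)} = \frac{19 + n}{5} = \left(19 + n\right) \frac{1}{5} = \frac{19}{5} + \frac{n}{5}$)
$\left(b{\left(7,F \right)} + 1540\right)^{2} = \left(\left(\frac{19}{5} + \frac{1}{5} \left(- \frac{7}{8}\right)\right) + 1540\right)^{2} = \left(\left(\frac{19}{5} - \frac{7}{40}\right) + 1540\right)^{2} = \left(\frac{29}{8} + 1540\right)^{2} = \left(\frac{12349}{8}\right)^{2} = \frac{152497801}{64}$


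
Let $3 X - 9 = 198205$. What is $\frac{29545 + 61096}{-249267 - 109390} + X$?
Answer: $\frac{71090566675}{1075971} \approx 66071.0$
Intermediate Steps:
$X = \frac{198214}{3}$ ($X = 3 + \frac{1}{3} \cdot 198205 = 3 + \frac{198205}{3} = \frac{198214}{3} \approx 66071.0$)
$\frac{29545 + 61096}{-249267 - 109390} + X = \frac{29545 + 61096}{-249267 - 109390} + \frac{198214}{3} = \frac{90641}{-358657} + \frac{198214}{3} = 90641 \left(- \frac{1}{358657}\right) + \frac{198214}{3} = - \frac{90641}{358657} + \frac{198214}{3} = \frac{71090566675}{1075971}$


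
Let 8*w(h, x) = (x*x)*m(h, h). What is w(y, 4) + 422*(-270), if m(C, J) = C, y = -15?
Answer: -113970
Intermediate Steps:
w(h, x) = h*x²/8 (w(h, x) = ((x*x)*h)/8 = (x²*h)/8 = (h*x²)/8 = h*x²/8)
w(y, 4) + 422*(-270) = (⅛)*(-15)*4² + 422*(-270) = (⅛)*(-15)*16 - 113940 = -30 - 113940 = -113970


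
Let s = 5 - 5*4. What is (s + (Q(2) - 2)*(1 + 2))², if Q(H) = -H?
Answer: 729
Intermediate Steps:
s = -15 (s = 5 - 20 = -15)
(s + (Q(2) - 2)*(1 + 2))² = (-15 + (-1*2 - 2)*(1 + 2))² = (-15 + (-2 - 2)*3)² = (-15 - 4*3)² = (-15 - 12)² = (-27)² = 729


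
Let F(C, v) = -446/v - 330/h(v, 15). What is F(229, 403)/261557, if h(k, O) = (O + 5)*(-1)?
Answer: 12407/210814942 ≈ 5.8853e-5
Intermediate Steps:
h(k, O) = -5 - O (h(k, O) = (5 + O)*(-1) = -5 - O)
F(C, v) = 33/2 - 446/v (F(C, v) = -446/v - 330/(-5 - 1*15) = -446/v - 330/(-5 - 15) = -446/v - 330/(-20) = -446/v - 330*(-1/20) = -446/v + 33/2 = 33/2 - 446/v)
F(229, 403)/261557 = (33/2 - 446/403)/261557 = (33/2 - 446*1/403)*(1/261557) = (33/2 - 446/403)*(1/261557) = (12407/806)*(1/261557) = 12407/210814942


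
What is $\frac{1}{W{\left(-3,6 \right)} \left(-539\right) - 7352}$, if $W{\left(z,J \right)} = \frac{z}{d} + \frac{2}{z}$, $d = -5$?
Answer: $- \frac{15}{109741} \approx -0.00013669$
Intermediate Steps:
$W{\left(z,J \right)} = \frac{2}{z} - \frac{z}{5}$ ($W{\left(z,J \right)} = \frac{z}{-5} + \frac{2}{z} = z \left(- \frac{1}{5}\right) + \frac{2}{z} = - \frac{z}{5} + \frac{2}{z} = \frac{2}{z} - \frac{z}{5}$)
$\frac{1}{W{\left(-3,6 \right)} \left(-539\right) - 7352} = \frac{1}{\left(\frac{2}{-3} - - \frac{3}{5}\right) \left(-539\right) - 7352} = \frac{1}{\left(2 \left(- \frac{1}{3}\right) + \frac{3}{5}\right) \left(-539\right) - 7352} = \frac{1}{\left(- \frac{2}{3} + \frac{3}{5}\right) \left(-539\right) - 7352} = \frac{1}{\left(- \frac{1}{15}\right) \left(-539\right) - 7352} = \frac{1}{\frac{539}{15} - 7352} = \frac{1}{- \frac{109741}{15}} = - \frac{15}{109741}$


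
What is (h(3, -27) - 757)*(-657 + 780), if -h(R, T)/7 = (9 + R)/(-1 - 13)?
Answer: -92373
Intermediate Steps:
h(R, T) = 9/2 + R/2 (h(R, T) = -7*(9 + R)/(-1 - 13) = -7*(9 + R)/(-14) = -7*(9 + R)*(-1)/14 = -7*(-9/14 - R/14) = 9/2 + R/2)
(h(3, -27) - 757)*(-657 + 780) = ((9/2 + (1/2)*3) - 757)*(-657 + 780) = ((9/2 + 3/2) - 757)*123 = (6 - 757)*123 = -751*123 = -92373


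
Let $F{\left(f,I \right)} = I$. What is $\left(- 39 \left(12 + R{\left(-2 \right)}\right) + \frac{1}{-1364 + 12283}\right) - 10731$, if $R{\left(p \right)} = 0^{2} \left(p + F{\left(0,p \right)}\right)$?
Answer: $- \frac{122281880}{10919} \approx -11199.0$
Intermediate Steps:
$R{\left(p \right)} = 0$ ($R{\left(p \right)} = 0^{2} \left(p + p\right) = 0 \cdot 2 p = 0$)
$\left(- 39 \left(12 + R{\left(-2 \right)}\right) + \frac{1}{-1364 + 12283}\right) - 10731 = \left(- 39 \left(12 + 0\right) + \frac{1}{-1364 + 12283}\right) - 10731 = \left(\left(-39\right) 12 + \frac{1}{10919}\right) - 10731 = \left(-468 + \frac{1}{10919}\right) - 10731 = - \frac{5110091}{10919} - 10731 = - \frac{122281880}{10919}$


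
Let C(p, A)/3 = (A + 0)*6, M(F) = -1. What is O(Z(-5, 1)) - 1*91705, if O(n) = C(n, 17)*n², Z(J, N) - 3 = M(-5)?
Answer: -90481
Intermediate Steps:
C(p, A) = 18*A (C(p, A) = 3*((A + 0)*6) = 3*(A*6) = 3*(6*A) = 18*A)
Z(J, N) = 2 (Z(J, N) = 3 - 1 = 2)
O(n) = 306*n² (O(n) = (18*17)*n² = 306*n²)
O(Z(-5, 1)) - 1*91705 = 306*2² - 1*91705 = 306*4 - 91705 = 1224 - 91705 = -90481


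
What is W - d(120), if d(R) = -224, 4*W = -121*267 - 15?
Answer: -15713/2 ≈ -7856.5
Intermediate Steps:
W = -16161/2 (W = (-121*267 - 15)/4 = (-32307 - 15)/4 = (1/4)*(-32322) = -16161/2 ≈ -8080.5)
W - d(120) = -16161/2 - 1*(-224) = -16161/2 + 224 = -15713/2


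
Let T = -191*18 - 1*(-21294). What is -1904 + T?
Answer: 15952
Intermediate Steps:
T = 17856 (T = -3438 + 21294 = 17856)
-1904 + T = -1904 + 17856 = 15952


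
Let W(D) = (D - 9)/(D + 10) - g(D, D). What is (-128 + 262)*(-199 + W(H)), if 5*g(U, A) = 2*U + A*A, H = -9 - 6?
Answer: -156244/5 ≈ -31249.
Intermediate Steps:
H = -15
g(U, A) = A²/5 + 2*U/5 (g(U, A) = (2*U + A*A)/5 = (2*U + A²)/5 = (A² + 2*U)/5 = A²/5 + 2*U/5)
W(D) = -2*D/5 - D²/5 + (-9 + D)/(10 + D) (W(D) = (D - 9)/(D + 10) - (D²/5 + 2*D/5) = (-9 + D)/(10 + D) + (-2*D/5 - D²/5) = -2*D/5 - D²/5 + (-9 + D)/(10 + D))
(-128 + 262)*(-199 + W(H)) = (-128 + 262)*(-199 + (-45 - 1*(-15)³ - 15*(-15) - 12*(-15)²)/(5*(10 - 15))) = 134*(-199 + (⅕)*(-45 - 1*(-3375) + 225 - 12*225)/(-5)) = 134*(-199 + (⅕)*(-⅕)*(-45 + 3375 + 225 - 2700)) = 134*(-199 + (⅕)*(-⅕)*855) = 134*(-199 - 171/5) = 134*(-1166/5) = -156244/5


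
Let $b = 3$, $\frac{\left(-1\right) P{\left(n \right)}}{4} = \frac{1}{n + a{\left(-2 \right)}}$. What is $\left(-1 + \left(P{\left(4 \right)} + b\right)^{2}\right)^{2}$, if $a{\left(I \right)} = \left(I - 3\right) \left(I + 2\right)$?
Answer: $9$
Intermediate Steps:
$a{\left(I \right)} = \left(-3 + I\right) \left(2 + I\right)$
$P{\left(n \right)} = - \frac{4}{n}$ ($P{\left(n \right)} = - \frac{4}{n - \left(4 - 4\right)} = - \frac{4}{n + \left(-6 + 4 + 2\right)} = - \frac{4}{n + 0} = - \frac{4}{n}$)
$\left(-1 + \left(P{\left(4 \right)} + b\right)^{2}\right)^{2} = \left(-1 + \left(- \frac{4}{4} + 3\right)^{2}\right)^{2} = \left(-1 + \left(\left(-4\right) \frac{1}{4} + 3\right)^{2}\right)^{2} = \left(-1 + \left(-1 + 3\right)^{2}\right)^{2} = \left(-1 + 2^{2}\right)^{2} = \left(-1 + 4\right)^{2} = 3^{2} = 9$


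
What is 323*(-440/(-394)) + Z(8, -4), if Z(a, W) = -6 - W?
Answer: 70666/197 ≈ 358.71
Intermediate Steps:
323*(-440/(-394)) + Z(8, -4) = 323*(-440/(-394)) + (-6 - 1*(-4)) = 323*(-440*(-1/394)) + (-6 + 4) = 323*(220/197) - 2 = 71060/197 - 2 = 70666/197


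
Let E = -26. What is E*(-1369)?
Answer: 35594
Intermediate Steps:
E*(-1369) = -26*(-1369) = 35594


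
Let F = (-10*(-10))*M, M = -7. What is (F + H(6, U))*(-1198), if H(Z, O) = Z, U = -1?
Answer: 831412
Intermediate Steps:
F = -700 (F = -10*(-10)*(-7) = 100*(-7) = -700)
(F + H(6, U))*(-1198) = (-700 + 6)*(-1198) = -694*(-1198) = 831412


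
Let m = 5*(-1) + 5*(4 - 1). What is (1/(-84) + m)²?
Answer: 703921/7056 ≈ 99.762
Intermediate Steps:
m = 10 (m = -5 + 5*3 = -5 + 15 = 10)
(1/(-84) + m)² = (1/(-84) + 10)² = (-1/84 + 10)² = (839/84)² = 703921/7056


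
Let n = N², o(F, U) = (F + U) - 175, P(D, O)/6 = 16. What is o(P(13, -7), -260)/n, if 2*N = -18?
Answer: -113/27 ≈ -4.1852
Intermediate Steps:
N = -9 (N = (½)*(-18) = -9)
P(D, O) = 96 (P(D, O) = 6*16 = 96)
o(F, U) = -175 + F + U
n = 81 (n = (-9)² = 81)
o(P(13, -7), -260)/n = (-175 + 96 - 260)/81 = -339*1/81 = -113/27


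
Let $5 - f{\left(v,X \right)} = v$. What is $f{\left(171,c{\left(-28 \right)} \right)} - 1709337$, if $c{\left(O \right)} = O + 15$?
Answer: $-1709503$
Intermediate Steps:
$c{\left(O \right)} = 15 + O$
$f{\left(v,X \right)} = 5 - v$
$f{\left(171,c{\left(-28 \right)} \right)} - 1709337 = \left(5 - 171\right) - 1709337 = -166 - 1709337 = -1709503$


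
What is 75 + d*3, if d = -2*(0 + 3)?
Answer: 57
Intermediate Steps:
d = -6 (d = -2*3 = -6)
75 + d*3 = 75 - 6*3 = 75 - 18 = 57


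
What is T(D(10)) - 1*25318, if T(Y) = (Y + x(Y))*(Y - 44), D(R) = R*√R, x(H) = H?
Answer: -23318 - 880*√10 ≈ -26101.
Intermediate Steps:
D(R) = R^(3/2)
T(Y) = 2*Y*(-44 + Y) (T(Y) = (Y + Y)*(Y - 44) = (2*Y)*(-44 + Y) = 2*Y*(-44 + Y))
T(D(10)) - 1*25318 = 2*10^(3/2)*(-44 + 10^(3/2)) - 1*25318 = 2*(10*√10)*(-44 + 10*√10) - 25318 = 20*√10*(-44 + 10*√10) - 25318 = -25318 + 20*√10*(-44 + 10*√10)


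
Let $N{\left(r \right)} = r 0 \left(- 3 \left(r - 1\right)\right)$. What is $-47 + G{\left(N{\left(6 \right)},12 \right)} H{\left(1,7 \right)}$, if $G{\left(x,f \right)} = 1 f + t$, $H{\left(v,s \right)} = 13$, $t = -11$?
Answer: $-34$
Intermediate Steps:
$N{\left(r \right)} = 0$ ($N{\left(r \right)} = 0 \left(- 3 \left(-1 + r\right)\right) = 0 \left(3 - 3 r\right) = 0$)
$G{\left(x,f \right)} = -11 + f$ ($G{\left(x,f \right)} = 1 f - 11 = f - 11 = -11 + f$)
$-47 + G{\left(N{\left(6 \right)},12 \right)} H{\left(1,7 \right)} = -47 + \left(-11 + 12\right) 13 = -47 + 1 \cdot 13 = -47 + 13 = -34$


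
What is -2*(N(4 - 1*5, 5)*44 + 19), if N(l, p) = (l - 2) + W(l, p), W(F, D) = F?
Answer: 314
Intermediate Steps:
N(l, p) = -2 + 2*l (N(l, p) = (l - 2) + l = (-2 + l) + l = -2 + 2*l)
-2*(N(4 - 1*5, 5)*44 + 19) = -2*((-2 + 2*(4 - 1*5))*44 + 19) = -2*((-2 + 2*(4 - 5))*44 + 19) = -2*((-2 + 2*(-1))*44 + 19) = -2*((-2 - 2)*44 + 19) = -2*(-4*44 + 19) = -2*(-176 + 19) = -2*(-157) = 314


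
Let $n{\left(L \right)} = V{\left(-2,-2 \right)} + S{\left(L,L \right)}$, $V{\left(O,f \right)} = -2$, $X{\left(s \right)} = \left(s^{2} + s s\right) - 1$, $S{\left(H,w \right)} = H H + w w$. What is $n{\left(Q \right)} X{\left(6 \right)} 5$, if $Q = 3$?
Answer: $5680$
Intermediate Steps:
$S{\left(H,w \right)} = H^{2} + w^{2}$
$X{\left(s \right)} = -1 + 2 s^{2}$ ($X{\left(s \right)} = \left(s^{2} + s^{2}\right) - 1 = 2 s^{2} - 1 = -1 + 2 s^{2}$)
$n{\left(L \right)} = -2 + 2 L^{2}$ ($n{\left(L \right)} = -2 + \left(L^{2} + L^{2}\right) = -2 + 2 L^{2}$)
$n{\left(Q \right)} X{\left(6 \right)} 5 = \left(-2 + 2 \cdot 3^{2}\right) \left(-1 + 2 \cdot 6^{2}\right) 5 = \left(-2 + 2 \cdot 9\right) \left(-1 + 2 \cdot 36\right) 5 = \left(-2 + 18\right) \left(-1 + 72\right) 5 = 16 \cdot 71 \cdot 5 = 1136 \cdot 5 = 5680$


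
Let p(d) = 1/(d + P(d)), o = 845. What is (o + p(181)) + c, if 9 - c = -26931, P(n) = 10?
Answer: 5306936/191 ≈ 27785.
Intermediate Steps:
c = 26940 (c = 9 - 1*(-26931) = 9 + 26931 = 26940)
p(d) = 1/(10 + d) (p(d) = 1/(d + 10) = 1/(10 + d))
(o + p(181)) + c = (845 + 1/(10 + 181)) + 26940 = (845 + 1/191) + 26940 = 161396/191 + 26940 = 5306936/191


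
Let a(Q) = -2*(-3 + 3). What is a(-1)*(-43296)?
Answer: 0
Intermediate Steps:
a(Q) = 0 (a(Q) = -2*0 = 0)
a(-1)*(-43296) = 0*(-43296) = 0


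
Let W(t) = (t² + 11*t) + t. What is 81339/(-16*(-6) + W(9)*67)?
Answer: 27113/4253 ≈ 6.3750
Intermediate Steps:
W(t) = t² + 12*t
81339/(-16*(-6) + W(9)*67) = 81339/(-16*(-6) + (9*(12 + 9))*67) = 81339/(96 + (9*21)*67) = 81339/(96 + 189*67) = 81339/(96 + 12663) = 81339/12759 = 81339*(1/12759) = 27113/4253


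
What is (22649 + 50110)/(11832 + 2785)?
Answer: 72759/14617 ≈ 4.9777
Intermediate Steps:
(22649 + 50110)/(11832 + 2785) = 72759/14617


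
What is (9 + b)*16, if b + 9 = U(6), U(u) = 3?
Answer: 48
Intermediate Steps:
b = -6 (b = -9 + 3 = -6)
(9 + b)*16 = (9 - 6)*16 = 3*16 = 48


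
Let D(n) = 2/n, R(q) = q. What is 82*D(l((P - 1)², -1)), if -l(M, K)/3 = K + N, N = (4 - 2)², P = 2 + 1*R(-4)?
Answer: -164/9 ≈ -18.222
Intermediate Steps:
P = -2 (P = 2 + 1*(-4) = 2 - 4 = -2)
N = 4 (N = 2² = 4)
l(M, K) = -12 - 3*K (l(M, K) = -3*(K + 4) = -3*(4 + K) = -12 - 3*K)
82*D(l((P - 1)², -1)) = 82*(2/(-12 - 3*(-1))) = 82*(2/(-12 + 3)) = 82*(2/(-9)) = 82*(2*(-⅑)) = 82*(-2/9) = -164/9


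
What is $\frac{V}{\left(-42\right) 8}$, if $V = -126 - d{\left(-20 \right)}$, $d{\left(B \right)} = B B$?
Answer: $\frac{263}{168} \approx 1.5655$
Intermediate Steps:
$d{\left(B \right)} = B^{2}$
$V = -526$ ($V = -126 - \left(-20\right)^{2} = -126 - 400 = -526$)
$\frac{V}{\left(-42\right) 8} = - \frac{526}{\left(-42\right) 8} = - \frac{526}{-336} = \left(-526\right) \left(- \frac{1}{336}\right) = \frac{263}{168}$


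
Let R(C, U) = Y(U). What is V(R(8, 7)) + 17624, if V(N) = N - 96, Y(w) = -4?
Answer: 17524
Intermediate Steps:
R(C, U) = -4
V(N) = -96 + N
V(R(8, 7)) + 17624 = (-96 - 4) + 17624 = -100 + 17624 = 17524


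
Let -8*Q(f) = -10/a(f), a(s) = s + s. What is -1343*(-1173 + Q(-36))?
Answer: 453704347/288 ≈ 1.5754e+6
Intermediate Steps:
a(s) = 2*s
Q(f) = 5/(8*f) (Q(f) = -(-5)/(4*(2*f)) = -(-5)*1/(2*f)/4 = -(-5)/(8*f) = 5/(8*f))
-1343*(-1173 + Q(-36)) = -1343*(-1173 + (5/8)/(-36)) = -1343*(-1173 + (5/8)*(-1/36)) = -1343*(-1173 - 5/288) = -1343*(-337829/288) = 453704347/288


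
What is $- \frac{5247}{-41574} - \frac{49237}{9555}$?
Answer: $- \frac{51201127}{10185630} \approx -5.0268$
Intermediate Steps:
$- \frac{5247}{-41574} - \frac{49237}{9555} = \left(-5247\right) \left(- \frac{1}{41574}\right) - \frac{49237}{9555} = \frac{1749}{13858} - \frac{49237}{9555} = - \frac{51201127}{10185630}$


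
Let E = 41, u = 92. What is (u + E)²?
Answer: 17689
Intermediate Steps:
(u + E)² = (92 + 41)² = 133² = 17689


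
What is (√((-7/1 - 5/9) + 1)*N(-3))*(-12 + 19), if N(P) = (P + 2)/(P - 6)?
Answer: 7*I*√59/27 ≈ 1.9914*I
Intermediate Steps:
N(P) = (2 + P)/(-6 + P)
(√((-7/1 - 5/9) + 1)*N(-3))*(-12 + 19) = (√((-7/1 - 5/9) + 1)*((2 - 3)/(-6 - 3)))*(-12 + 19) = (√((-7*1 - 5*⅑) + 1)*(-1/(-9)))*7 = (√((-7 - 5/9) + 1)*(-⅑*(-1)))*7 = (√(-68/9 + 1)*(⅑))*7 = (√(-59/9)*(⅑))*7 = ((I*√59/3)*(⅑))*7 = (I*√59/27)*7 = 7*I*√59/27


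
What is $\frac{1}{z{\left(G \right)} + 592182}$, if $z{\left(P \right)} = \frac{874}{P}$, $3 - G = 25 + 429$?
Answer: $\frac{451}{267073208} \approx 1.6887 \cdot 10^{-6}$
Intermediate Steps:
$G = -451$ ($G = 3 - \left(25 + 429\right) = 3 - 454 = -451$)
$\frac{1}{z{\left(G \right)} + 592182} = \frac{1}{\frac{874}{-451} + 592182} = \frac{1}{874 \left(- \frac{1}{451}\right) + 592182} = \frac{1}{- \frac{874}{451} + 592182} = \frac{1}{\frac{267073208}{451}} = \frac{451}{267073208}$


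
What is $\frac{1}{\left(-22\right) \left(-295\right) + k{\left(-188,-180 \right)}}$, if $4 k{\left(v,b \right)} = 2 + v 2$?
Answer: $\frac{2}{12793} \approx 0.00015634$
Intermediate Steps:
$k{\left(v,b \right)} = \frac{1}{2} + \frac{v}{2}$ ($k{\left(v,b \right)} = \frac{2 + v 2}{4} = \frac{2 + 2 v}{4} = \frac{1}{2} + \frac{v}{2}$)
$\frac{1}{\left(-22\right) \left(-295\right) + k{\left(-188,-180 \right)}} = \frac{1}{\left(-22\right) \left(-295\right) + \left(\frac{1}{2} + \frac{1}{2} \left(-188\right)\right)} = \frac{1}{6490 + \left(\frac{1}{2} - 94\right)} = \frac{1}{6490 - \frac{187}{2}} = \frac{1}{\frac{12793}{2}} = \frac{2}{12793}$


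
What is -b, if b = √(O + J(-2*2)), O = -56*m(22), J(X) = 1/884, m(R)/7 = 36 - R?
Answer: -I*√1072157411/442 ≈ -74.081*I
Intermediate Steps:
m(R) = 252 - 7*R (m(R) = 7*(36 - R) = 252 - 7*R)
J(X) = 1/884
O = -5488 (O = -56*(252 - 7*22) = -56*(252 - 154) = -56*98 = -5488)
b = I*√1072157411/442 (b = √(-5488 + 1/884) = √(-4851391/884) = I*√1072157411/442 ≈ 74.081*I)
-b = -I*√1072157411/442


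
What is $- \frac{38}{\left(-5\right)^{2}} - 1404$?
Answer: $- \frac{35138}{25} \approx -1405.5$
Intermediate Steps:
$- \frac{38}{\left(-5\right)^{2}} - 1404 = - \frac{38}{25} - 1404 = - \frac{35138}{25}$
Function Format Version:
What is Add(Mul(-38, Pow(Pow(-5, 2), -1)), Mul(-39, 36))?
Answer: Rational(-35138, 25) ≈ -1405.5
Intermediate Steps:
Add(Mul(-38, Pow(Pow(-5, 2), -1)), Mul(-39, 36)) = Add(Mul(-38, Pow(25, -1)), -1404) = Add(Mul(-38, Rational(1, 25)), -1404) = Add(Rational(-38, 25), -1404) = Rational(-35138, 25)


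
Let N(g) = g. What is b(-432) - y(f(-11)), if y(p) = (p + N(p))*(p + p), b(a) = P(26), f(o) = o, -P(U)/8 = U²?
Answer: -5892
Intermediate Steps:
P(U) = -8*U²
b(a) = -5408 (b(a) = -8*26² = -8*676 = -5408)
y(p) = 4*p² (y(p) = (p + p)*(p + p) = (2*p)*(2*p) = 4*p²)
b(-432) - y(f(-11)) = -5408 - 4*(-11)² = -5408 - 4*121 = -5408 - 1*484 = -5408 - 484 = -5892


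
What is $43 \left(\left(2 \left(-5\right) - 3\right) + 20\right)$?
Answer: $301$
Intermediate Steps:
$43 \left(\left(2 \left(-5\right) - 3\right) + 20\right) = 43 \left(\left(-10 - 3\right) + 20\right) = 43 \left(-13 + 20\right) = 43 \cdot 7 = 301$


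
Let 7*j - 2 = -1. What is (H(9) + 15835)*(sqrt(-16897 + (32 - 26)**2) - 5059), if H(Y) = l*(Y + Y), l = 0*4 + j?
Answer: -560855917/7 + 110863*I*sqrt(16861)/7 ≈ -8.0122e+7 + 2.0565e+6*I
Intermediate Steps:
j = 1/7 (j = 2/7 + (1/7)*(-1) = 2/7 - 1/7 = 1/7 ≈ 0.14286)
l = 1/7 (l = 0*4 + 1/7 = 0 + 1/7 = 1/7 ≈ 0.14286)
H(Y) = 2*Y/7 (H(Y) = (Y + Y)/7 = (2*Y)/7 = 2*Y/7)
(H(9) + 15835)*(sqrt(-16897 + (32 - 26)**2) - 5059) = ((2/7)*9 + 15835)*(sqrt(-16897 + (32 - 26)**2) - 5059) = (18/7 + 15835)*(sqrt(-16897 + 6**2) - 5059) = 110863*(sqrt(-16897 + 36) - 5059)/7 = 110863*(sqrt(-16861) - 5059)/7 = 110863*(I*sqrt(16861) - 5059)/7 = 110863*(-5059 + I*sqrt(16861))/7 = -560855917/7 + 110863*I*sqrt(16861)/7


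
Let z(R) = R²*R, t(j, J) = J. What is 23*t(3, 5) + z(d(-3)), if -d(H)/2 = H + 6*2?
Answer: -5717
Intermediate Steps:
d(H) = -24 - 2*H (d(H) = -2*(H + 6*2) = -2*(H + 12) = -2*(12 + H) = -24 - 2*H)
z(R) = R³
23*t(3, 5) + z(d(-3)) = 23*5 + (-24 - 2*(-3))³ = 115 + (-24 + 6)³ = 115 + (-18)³ = 115 - 5832 = -5717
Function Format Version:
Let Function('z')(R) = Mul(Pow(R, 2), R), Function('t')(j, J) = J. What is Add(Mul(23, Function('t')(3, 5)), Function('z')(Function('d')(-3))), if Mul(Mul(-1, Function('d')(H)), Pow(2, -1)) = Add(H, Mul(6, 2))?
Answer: -5717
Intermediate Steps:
Function('d')(H) = Add(-24, Mul(-2, H)) (Function('d')(H) = Mul(-2, Add(H, Mul(6, 2))) = Mul(-2, Add(H, 12)) = Mul(-2, Add(12, H)) = Add(-24, Mul(-2, H)))
Function('z')(R) = Pow(R, 3)
Add(Mul(23, Function('t')(3, 5)), Function('z')(Function('d')(-3))) = Add(Mul(23, 5), Pow(Add(-24, Mul(-2, -3)), 3)) = Add(115, Pow(Add(-24, 6), 3)) = Add(115, Pow(-18, 3)) = Add(115, -5832) = -5717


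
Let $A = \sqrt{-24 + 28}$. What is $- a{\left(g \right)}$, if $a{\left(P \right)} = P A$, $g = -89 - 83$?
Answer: $344$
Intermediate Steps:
$A = 2$ ($A = \sqrt{4} = 2$)
$g = -172$
$a{\left(P \right)} = 2 P$ ($a{\left(P \right)} = P 2 = 2 P$)
$- a{\left(g \right)} = - 2 \left(-172\right) = \left(-1\right) \left(-344\right) = 344$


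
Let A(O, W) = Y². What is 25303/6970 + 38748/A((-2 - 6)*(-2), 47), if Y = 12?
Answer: 11404883/41820 ≈ 272.71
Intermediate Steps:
A(O, W) = 144 (A(O, W) = 12² = 144)
25303/6970 + 38748/A((-2 - 6)*(-2), 47) = 25303/6970 + 38748/144 = 25303*(1/6970) + 38748*(1/144) = 25303/6970 + 3229/12 = 11404883/41820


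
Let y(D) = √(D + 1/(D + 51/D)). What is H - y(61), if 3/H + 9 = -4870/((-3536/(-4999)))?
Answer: -5304/12188477 - 7*√4429271/1886 ≈ -7.8117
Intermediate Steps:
H = -5304/12188477 (H = 3/(-9 - 4870/((-3536/(-4999)))) = 3/(-9 - 4870/((-3536*(-1/4999)))) = 3/(-9 - 4870/3536/4999) = 3/(-9 - 4870*4999/3536) = 3/(-9 - 12172565/1768) = 3/(-12188477/1768) = 3*(-1768/12188477) = -5304/12188477 ≈ -0.00043517)
H - y(61) = -5304/12188477 - √(61*(52 + 61²)/(51 + 61²)) = -5304/12188477 - √(61*(52 + 3721)/(51 + 3721)) = -5304/12188477 - √(61*3773/3772) = -5304/12188477 - √(61*(1/3772)*3773) = -5304/12188477 - √(230153/3772) = -5304/12188477 - 7*√4429271/1886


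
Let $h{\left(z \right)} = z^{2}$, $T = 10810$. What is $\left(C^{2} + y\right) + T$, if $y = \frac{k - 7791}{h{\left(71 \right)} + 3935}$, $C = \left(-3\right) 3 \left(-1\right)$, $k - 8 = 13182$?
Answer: $\frac{97763015}{8976} \approx 10892.0$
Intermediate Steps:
$k = 13190$ ($k = 8 + 13182 = 13190$)
$C = 9$ ($C = \left(-9\right) \left(-1\right) = 9$)
$y = \frac{5399}{8976}$ ($y = \frac{13190 - 7791}{71^{2} + 3935} = \frac{5399}{5041 + 3935} = \frac{5399}{8976} \approx 0.60149$)
$\left(C^{2} + y\right) + T = \left(9^{2} + \frac{5399}{8976}\right) + 10810 = \left(81 + \frac{5399}{8976}\right) + 10810 = \frac{732455}{8976} + 10810 = \frac{97763015}{8976}$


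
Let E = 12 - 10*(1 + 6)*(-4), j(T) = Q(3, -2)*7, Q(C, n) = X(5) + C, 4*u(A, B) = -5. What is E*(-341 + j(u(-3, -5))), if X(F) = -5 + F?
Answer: -93440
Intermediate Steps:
u(A, B) = -5/4 (u(A, B) = (1/4)*(-5) = -5/4)
Q(C, n) = C (Q(C, n) = (-5 + 5) + C = 0 + C = C)
j(T) = 21 (j(T) = 3*7 = 21)
E = 292 (E = 12 - 70*(-4) = 12 - 10*(-28) = 12 + 280 = 292)
E*(-341 + j(u(-3, -5))) = 292*(-341 + 21) = 292*(-320) = -93440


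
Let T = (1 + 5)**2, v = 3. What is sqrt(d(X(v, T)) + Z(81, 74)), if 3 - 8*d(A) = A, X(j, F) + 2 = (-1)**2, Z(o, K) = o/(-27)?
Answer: I*sqrt(10)/2 ≈ 1.5811*I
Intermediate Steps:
Z(o, K) = -o/27 (Z(o, K) = o*(-1/27) = -o/27)
T = 36 (T = 6**2 = 36)
X(j, F) = -1 (X(j, F) = -2 + (-1)**2 = -2 + 1 = -1)
d(A) = 3/8 - A/8
sqrt(d(X(v, T)) + Z(81, 74)) = sqrt((3/8 - 1/8*(-1)) - 1/27*81) = sqrt((3/8 + 1/8) - 3) = sqrt(1/2 - 3) = sqrt(-5/2) = I*sqrt(10)/2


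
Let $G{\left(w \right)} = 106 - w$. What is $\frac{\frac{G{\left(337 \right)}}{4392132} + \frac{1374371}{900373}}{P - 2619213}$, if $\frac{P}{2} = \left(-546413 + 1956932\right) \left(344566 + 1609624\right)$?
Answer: $\frac{2012070287603}{7266948939157109491378884} \approx 2.7688 \cdot 10^{-13}$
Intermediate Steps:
$P = 5512844249220$ ($P = 2 \left(-546413 + 1956932\right) \left(344566 + 1609624\right) = 2 \cdot 1410519 \cdot 1954190 = 2 \cdot 2756422124610 = 5512844249220$)
$\frac{\frac{G{\left(337 \right)}}{4392132} + \frac{1374371}{900373}}{P - 2619213} = \frac{\frac{106 - 337}{4392132} + \frac{1374371}{900373}}{5512844249220 - 2619213} = \frac{\left(106 - 337\right) \frac{1}{4392132} + 1374371 \cdot \frac{1}{900373}}{5512841630007} = \left(\left(-231\right) \frac{1}{4392132} + \frac{1374371}{900373}\right) \frac{1}{5512841630007} = \left(- \frac{77}{1464044} + \frac{1374371}{900373}\right) \frac{1}{5512841630007} = \frac{2012070287603}{1318185688412} \cdot \frac{1}{5512841630007} = \frac{2012070287603}{7266948939157109491378884}$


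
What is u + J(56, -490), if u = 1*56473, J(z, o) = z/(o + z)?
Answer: 1750659/31 ≈ 56473.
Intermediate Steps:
u = 56473
u + J(56, -490) = 56473 + 56/(-490 + 56) = 56473 + 56/(-434) = 56473 + 56*(-1/434) = 56473 - 4/31 = 1750659/31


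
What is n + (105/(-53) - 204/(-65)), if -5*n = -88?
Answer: 64619/3445 ≈ 18.757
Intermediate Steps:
n = 88/5 (n = -⅕*(-88) = 88/5 ≈ 17.600)
n + (105/(-53) - 204/(-65)) = 88/5 + (105/(-53) - 204/(-65)) = 88/5 + (105*(-1/53) - 204*(-1/65)) = 88/5 + (-105/53 + 204/65) = 88/5 + 3987/3445 = 64619/3445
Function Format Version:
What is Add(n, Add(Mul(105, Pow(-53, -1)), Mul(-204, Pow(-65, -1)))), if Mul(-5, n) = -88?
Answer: Rational(64619, 3445) ≈ 18.757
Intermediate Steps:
n = Rational(88, 5) (n = Mul(Rational(-1, 5), -88) = Rational(88, 5) ≈ 17.600)
Add(n, Add(Mul(105, Pow(-53, -1)), Mul(-204, Pow(-65, -1)))) = Add(Rational(88, 5), Add(Mul(105, Pow(-53, -1)), Mul(-204, Pow(-65, -1)))) = Add(Rational(88, 5), Add(Mul(105, Rational(-1, 53)), Mul(-204, Rational(-1, 65)))) = Add(Rational(88, 5), Add(Rational(-105, 53), Rational(204, 65))) = Add(Rational(88, 5), Rational(3987, 3445)) = Rational(64619, 3445)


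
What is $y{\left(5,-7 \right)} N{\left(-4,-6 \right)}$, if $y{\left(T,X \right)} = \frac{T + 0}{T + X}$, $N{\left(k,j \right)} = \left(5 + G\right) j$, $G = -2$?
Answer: $45$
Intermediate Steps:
$N{\left(k,j \right)} = 3 j$ ($N{\left(k,j \right)} = \left(5 - 2\right) j = 3 j$)
$y{\left(T,X \right)} = \frac{T}{T + X}$
$y{\left(5,-7 \right)} N{\left(-4,-6 \right)} = \frac{5}{5 - 7} \cdot 3 \left(-6\right) = \frac{5}{-2} \left(-18\right) = 5 \left(- \frac{1}{2}\right) \left(-18\right) = \left(- \frac{5}{2}\right) \left(-18\right) = 45$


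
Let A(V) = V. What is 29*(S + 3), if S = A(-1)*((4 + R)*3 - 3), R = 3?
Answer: -435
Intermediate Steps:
S = -18 (S = -((4 + 3)*3 - 3) = -(7*3 - 3) = -(21 - 3) = -1*18 = -18)
29*(S + 3) = 29*(-18 + 3) = 29*(-15) = -435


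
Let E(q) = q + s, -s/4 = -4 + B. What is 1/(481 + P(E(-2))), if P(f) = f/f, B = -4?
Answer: 1/482 ≈ 0.0020747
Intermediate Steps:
s = 32 (s = -4*(-4 - 4) = -4*(-8) = 32)
E(q) = 32 + q (E(q) = q + 32 = 32 + q)
P(f) = 1
1/(481 + P(E(-2))) = 1/(481 + 1) = 1/482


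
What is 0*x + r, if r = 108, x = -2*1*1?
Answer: 108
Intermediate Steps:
x = -2 (x = -2*1 = -2)
0*x + r = 0*(-2) + 108 = 0 + 108 = 108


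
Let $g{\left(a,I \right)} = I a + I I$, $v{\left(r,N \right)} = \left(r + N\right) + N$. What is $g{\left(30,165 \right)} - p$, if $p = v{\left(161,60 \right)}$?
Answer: $31894$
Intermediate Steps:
$v{\left(r,N \right)} = r + 2 N$ ($v{\left(r,N \right)} = \left(N + r\right) + N = r + 2 N$)
$p = 281$ ($p = 161 + 2 \cdot 60 = 161 + 120 = 281$)
$g{\left(a,I \right)} = I^{2} + I a$ ($g{\left(a,I \right)} = I a + I^{2} = I^{2} + I a$)
$g{\left(30,165 \right)} - p = 165 \left(165 + 30\right) - 281 = 165 \cdot 195 - 281 = 32175 - 281 = 31894$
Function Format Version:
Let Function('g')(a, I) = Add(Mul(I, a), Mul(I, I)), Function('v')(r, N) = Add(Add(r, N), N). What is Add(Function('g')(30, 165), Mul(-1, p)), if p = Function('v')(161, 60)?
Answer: 31894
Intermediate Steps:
Function('v')(r, N) = Add(r, Mul(2, N)) (Function('v')(r, N) = Add(Add(N, r), N) = Add(r, Mul(2, N)))
p = 281 (p = Add(161, Mul(2, 60)) = Add(161, 120) = 281)
Function('g')(a, I) = Add(Pow(I, 2), Mul(I, a)) (Function('g')(a, I) = Add(Mul(I, a), Pow(I, 2)) = Add(Pow(I, 2), Mul(I, a)))
Add(Function('g')(30, 165), Mul(-1, p)) = Add(Mul(165, Add(165, 30)), Mul(-1, 281)) = Add(Mul(165, 195), -281) = Add(32175, -281) = 31894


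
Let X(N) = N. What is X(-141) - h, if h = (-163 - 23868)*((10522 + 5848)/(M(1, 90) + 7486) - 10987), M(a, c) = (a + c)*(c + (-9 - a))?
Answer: -1949127478919/7383 ≈ -2.6400e+8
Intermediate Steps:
M(a, c) = (a + c)*(-9 + c - a)
h = 1949126437916/7383 (h = (-163 - 23868)*((10522 + 5848)/((90² - 1*1² - 9*1 - 9*90) + 7486) - 10987) = -24031*(16370/((8100 - 1*1 - 9 - 810) + 7486) - 10987) = -24031*(16370/((8100 - 1 - 9 - 810) + 7486) - 10987) = -24031*(16370/(7280 + 7486) - 10987) = -24031*(16370/14766 - 10987) = -24031*(16370*(1/14766) - 10987) = -24031*(8185/7383 - 10987) = -24031*(-81108836/7383) = 1949126437916/7383 ≈ 2.6400e+8)
X(-141) - h = -141 - 1*1949126437916/7383 = -141 - 1949126437916/7383 = -1949127478919/7383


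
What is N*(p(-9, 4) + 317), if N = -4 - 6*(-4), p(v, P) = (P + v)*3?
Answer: 6040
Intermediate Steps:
p(v, P) = 3*P + 3*v
N = 20 (N = -4 + 24 = 20)
N*(p(-9, 4) + 317) = 20*((3*4 + 3*(-9)) + 317) = 20*((12 - 27) + 317) = 20*(-15 + 317) = 20*302 = 6040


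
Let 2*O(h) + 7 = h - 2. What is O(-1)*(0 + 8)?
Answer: -40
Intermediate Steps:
O(h) = -9/2 + h/2 (O(h) = -7/2 + (h - 2)/2 = -7/2 + (-2 + h)/2 = -7/2 + (-1 + h/2) = -9/2 + h/2)
O(-1)*(0 + 8) = (-9/2 + (½)*(-1))*(0 + 8) = (-9/2 - ½)*8 = -5*8 = -40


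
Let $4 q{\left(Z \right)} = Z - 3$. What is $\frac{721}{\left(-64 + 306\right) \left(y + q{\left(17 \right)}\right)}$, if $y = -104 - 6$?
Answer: $- \frac{721}{25773} \approx -0.027975$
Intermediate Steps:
$q{\left(Z \right)} = - \frac{3}{4} + \frac{Z}{4}$ ($q{\left(Z \right)} = \frac{Z - 3}{4} = \frac{-3 + Z}{4} = - \frac{3}{4} + \frac{Z}{4}$)
$y = -110$ ($y = -104 - 6 = -110$)
$\frac{721}{\left(-64 + 306\right) \left(y + q{\left(17 \right)}\right)} = \frac{721}{\left(-64 + 306\right) \left(-110 + \left(- \frac{3}{4} + \frac{1}{4} \cdot 17\right)\right)} = \frac{721}{242 \left(-110 + \left(- \frac{3}{4} + \frac{17}{4}\right)\right)} = \frac{721}{242 \left(-110 + \frac{7}{2}\right)} = \frac{721}{242 \left(- \frac{213}{2}\right)} = \frac{721}{-25773} = 721 \left(- \frac{1}{25773}\right) = - \frac{721}{25773}$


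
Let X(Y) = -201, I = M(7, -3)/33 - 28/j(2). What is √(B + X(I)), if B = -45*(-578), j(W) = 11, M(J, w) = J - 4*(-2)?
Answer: √25809 ≈ 160.65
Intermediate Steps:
M(J, w) = 8 + J (M(J, w) = J + 8 = 8 + J)
B = 26010
I = -23/11 (I = (8 + 7)/33 - 28/11 = 15*(1/33) - 28*1/11 = 5/11 - 28/11 = -23/11 ≈ -2.0909)
√(B + X(I)) = √(26010 - 201) = √25809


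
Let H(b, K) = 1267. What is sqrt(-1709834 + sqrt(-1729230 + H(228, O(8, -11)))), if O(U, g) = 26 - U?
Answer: sqrt(-1709834 + I*sqrt(1727963)) ≈ 0.503 + 1307.6*I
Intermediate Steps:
sqrt(-1709834 + sqrt(-1729230 + H(228, O(8, -11)))) = sqrt(-1709834 + sqrt(-1729230 + 1267)) = sqrt(-1709834 + sqrt(-1727963)) = sqrt(-1709834 + I*sqrt(1727963))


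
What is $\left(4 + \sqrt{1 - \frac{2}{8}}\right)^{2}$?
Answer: $\frac{\left(8 + \sqrt{3}\right)^{2}}{4} \approx 23.678$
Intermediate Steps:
$\left(4 + \sqrt{1 - \frac{2}{8}}\right)^{2} = \left(4 + \sqrt{1 - \frac{1}{4}}\right)^{2} = \left(4 + \sqrt{\frac{3}{4}}\right)^{2} = \left(4 + \frac{\sqrt{3}}{2}\right)^{2}$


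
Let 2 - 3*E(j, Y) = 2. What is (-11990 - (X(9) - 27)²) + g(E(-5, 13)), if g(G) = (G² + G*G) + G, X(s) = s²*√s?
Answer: -58646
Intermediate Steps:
X(s) = s^(5/2)
E(j, Y) = 0 (E(j, Y) = ⅔ - ⅓*2 = ⅔ - ⅔ = 0)
g(G) = G + 2*G² (g(G) = (G² + G²) + G = 2*G² + G = G + 2*G²)
(-11990 - (X(9) - 27)²) + g(E(-5, 13)) = (-11990 - (9^(5/2) - 27)²) + 0*(1 + 2*0) = (-11990 - (243 - 27)²) + 0*(1 + 0) = (-11990 - 1*216²) + 0*1 = (-11990 - 1*46656) + 0 = (-11990 - 46656) + 0 = -58646 + 0 = -58646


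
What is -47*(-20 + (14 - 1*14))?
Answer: 940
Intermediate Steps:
-47*(-20 + (14 - 1*14)) = -47*(-20 + (14 - 14)) = -47*(-20 + 0) = -47*(-20) = 940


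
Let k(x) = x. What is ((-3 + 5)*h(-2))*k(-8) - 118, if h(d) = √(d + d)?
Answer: -118 - 32*I ≈ -118.0 - 32.0*I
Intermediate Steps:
h(d) = √2*√d (h(d) = √(2*d) = √2*√d)
((-3 + 5)*h(-2))*k(-8) - 118 = ((-3 + 5)*(√2*√(-2)))*(-8) - 118 = (2*(√2*(I*√2)))*(-8) - 118 = (2*(2*I))*(-8) - 118 = (4*I)*(-8) - 118 = -32*I - 118 = -118 - 32*I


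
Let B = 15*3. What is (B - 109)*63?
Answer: -4032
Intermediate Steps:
B = 45
(B - 109)*63 = (45 - 109)*63 = -64*63 = -4032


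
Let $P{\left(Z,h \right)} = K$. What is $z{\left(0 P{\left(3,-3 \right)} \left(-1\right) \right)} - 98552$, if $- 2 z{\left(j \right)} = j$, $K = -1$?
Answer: $-98552$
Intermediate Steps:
$P{\left(Z,h \right)} = -1$
$z{\left(j \right)} = - \frac{j}{2}$
$z{\left(0 P{\left(3,-3 \right)} \left(-1\right) \right)} - 98552 = - \frac{0 \left(-1\right) \left(-1\right)}{2} - 98552 = - \frac{0 \left(-1\right)}{2} - 98552 = \left(- \frac{1}{2}\right) 0 - 98552 = 0 - 98552 = -98552$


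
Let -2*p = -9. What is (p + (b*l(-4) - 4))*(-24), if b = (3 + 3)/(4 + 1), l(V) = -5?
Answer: 132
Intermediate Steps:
p = 9/2 (p = -½*(-9) = 9/2 ≈ 4.5000)
b = 6/5 ≈ 1.2000
(p + (b*l(-4) - 4))*(-24) = (9/2 + ((6/5)*(-5) - 4))*(-24) = (9/2 + (-6 - 4))*(-24) = (9/2 - 10)*(-24) = -11/2*(-24) = 132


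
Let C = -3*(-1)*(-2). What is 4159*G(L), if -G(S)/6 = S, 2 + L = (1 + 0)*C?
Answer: 199632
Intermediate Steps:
C = -6 (C = 3*(-2) = -6)
L = -8 (L = -2 + (1 + 0)*(-6) = -2 + 1*(-6) = -2 - 6 = -8)
G(S) = -6*S
4159*G(L) = 4159*(-6*(-8)) = 4159*48 = 199632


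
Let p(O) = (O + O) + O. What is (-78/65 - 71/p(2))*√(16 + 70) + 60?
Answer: 60 - 391*√86/30 ≈ -60.866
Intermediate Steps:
p(O) = 3*O (p(O) = 2*O + O = 3*O)
(-78/65 - 71/p(2))*√(16 + 70) + 60 = (-78/65 - 71/(3*2))*√(16 + 70) + 60 = (-78*1/65 - 71/6)*√86 + 60 = (-6/5 - 71*⅙)*√86 + 60 = (-6/5 - 71/6)*√86 + 60 = -391*√86/30 + 60 = 60 - 391*√86/30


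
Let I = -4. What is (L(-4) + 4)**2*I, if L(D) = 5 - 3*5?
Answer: -144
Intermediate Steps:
L(D) = -10 (L(D) = 5 - 15 = -10)
(L(-4) + 4)**2*I = (-10 + 4)**2*(-4) = (-6)**2*(-4) = 36*(-4) = -144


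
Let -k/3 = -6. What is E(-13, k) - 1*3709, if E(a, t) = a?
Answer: -3722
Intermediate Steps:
k = 18 (k = -3*(-6) = 18)
E(-13, k) - 1*3709 = -13 - 1*3709 = -13 - 3709 = -3722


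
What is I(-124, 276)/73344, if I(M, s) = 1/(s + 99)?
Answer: 1/27504000 ≈ 3.6358e-8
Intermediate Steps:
I(M, s) = 1/(99 + s)
I(-124, 276)/73344 = 1/((99 + 276)*73344) = (1/73344)/375 = (1/375)*(1/73344) = 1/27504000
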